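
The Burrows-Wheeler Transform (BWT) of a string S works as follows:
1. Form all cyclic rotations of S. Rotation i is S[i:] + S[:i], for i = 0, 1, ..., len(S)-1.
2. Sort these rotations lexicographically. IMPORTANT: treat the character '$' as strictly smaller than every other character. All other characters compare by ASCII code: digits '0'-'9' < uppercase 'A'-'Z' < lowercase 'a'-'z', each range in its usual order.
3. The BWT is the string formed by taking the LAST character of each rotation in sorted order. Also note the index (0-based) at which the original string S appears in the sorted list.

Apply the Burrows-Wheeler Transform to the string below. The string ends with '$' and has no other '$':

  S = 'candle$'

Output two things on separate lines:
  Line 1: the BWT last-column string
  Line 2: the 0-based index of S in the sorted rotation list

All 7 rotations (rotation i = S[i:]+S[:i]):
  rot[0] = candle$
  rot[1] = andle$c
  rot[2] = ndle$ca
  rot[3] = dle$can
  rot[4] = le$cand
  rot[5] = e$candl
  rot[6] = $candle
Sorted (with $ < everything):
  sorted[0] = $candle  (last char: 'e')
  sorted[1] = andle$c  (last char: 'c')
  sorted[2] = candle$  (last char: '$')
  sorted[3] = dle$can  (last char: 'n')
  sorted[4] = e$candl  (last char: 'l')
  sorted[5] = le$cand  (last char: 'd')
  sorted[6] = ndle$ca  (last char: 'a')
Last column: ec$nlda
Original string S is at sorted index 2

Answer: ec$nlda
2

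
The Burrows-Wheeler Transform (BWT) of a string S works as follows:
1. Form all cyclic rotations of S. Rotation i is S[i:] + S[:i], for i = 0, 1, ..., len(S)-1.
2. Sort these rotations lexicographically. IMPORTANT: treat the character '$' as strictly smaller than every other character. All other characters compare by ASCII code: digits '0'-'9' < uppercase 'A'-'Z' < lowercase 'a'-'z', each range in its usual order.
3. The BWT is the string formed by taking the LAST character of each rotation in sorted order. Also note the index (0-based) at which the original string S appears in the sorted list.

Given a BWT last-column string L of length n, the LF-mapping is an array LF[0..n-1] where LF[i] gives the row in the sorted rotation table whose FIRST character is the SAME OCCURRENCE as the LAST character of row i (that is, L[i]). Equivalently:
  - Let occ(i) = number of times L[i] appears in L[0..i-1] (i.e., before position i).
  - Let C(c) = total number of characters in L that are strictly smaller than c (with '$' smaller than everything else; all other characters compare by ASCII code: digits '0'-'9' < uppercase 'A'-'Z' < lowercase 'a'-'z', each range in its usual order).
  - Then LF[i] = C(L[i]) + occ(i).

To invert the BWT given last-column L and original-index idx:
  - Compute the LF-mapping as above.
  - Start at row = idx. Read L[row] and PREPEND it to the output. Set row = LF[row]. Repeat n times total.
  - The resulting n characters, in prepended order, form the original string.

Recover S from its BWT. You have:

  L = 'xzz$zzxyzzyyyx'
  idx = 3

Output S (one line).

Answer: xzzxyzyzyyzzx$

Derivation:
LF mapping: 1 8 9 0 10 11 2 4 12 13 5 6 7 3
Walk LF starting at row 3, prepending L[row]:
  step 1: row=3, L[3]='$', prepend. Next row=LF[3]=0
  step 2: row=0, L[0]='x', prepend. Next row=LF[0]=1
  step 3: row=1, L[1]='z', prepend. Next row=LF[1]=8
  step 4: row=8, L[8]='z', prepend. Next row=LF[8]=12
  step 5: row=12, L[12]='y', prepend. Next row=LF[12]=7
  step 6: row=7, L[7]='y', prepend. Next row=LF[7]=4
  step 7: row=4, L[4]='z', prepend. Next row=LF[4]=10
  step 8: row=10, L[10]='y', prepend. Next row=LF[10]=5
  step 9: row=5, L[5]='z', prepend. Next row=LF[5]=11
  step 10: row=11, L[11]='y', prepend. Next row=LF[11]=6
  step 11: row=6, L[6]='x', prepend. Next row=LF[6]=2
  step 12: row=2, L[2]='z', prepend. Next row=LF[2]=9
  step 13: row=9, L[9]='z', prepend. Next row=LF[9]=13
  step 14: row=13, L[13]='x', prepend. Next row=LF[13]=3
Reversed output: xzzxyzyzyyzzx$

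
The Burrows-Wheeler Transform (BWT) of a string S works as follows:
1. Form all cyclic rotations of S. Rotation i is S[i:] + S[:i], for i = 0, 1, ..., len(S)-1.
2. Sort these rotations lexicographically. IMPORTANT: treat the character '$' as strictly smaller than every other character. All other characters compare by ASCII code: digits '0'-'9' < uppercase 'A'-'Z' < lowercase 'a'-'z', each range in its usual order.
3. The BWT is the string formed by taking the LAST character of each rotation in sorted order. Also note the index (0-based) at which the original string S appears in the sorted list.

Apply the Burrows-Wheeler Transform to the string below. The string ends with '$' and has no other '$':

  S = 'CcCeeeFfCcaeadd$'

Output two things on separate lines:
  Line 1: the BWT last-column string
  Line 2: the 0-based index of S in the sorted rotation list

Answer: d$fceecCCdaeaeCF
1

Derivation:
All 16 rotations (rotation i = S[i:]+S[:i]):
  rot[0] = CcCeeeFfCcaeadd$
  rot[1] = cCeeeFfCcaeadd$C
  rot[2] = CeeeFfCcaeadd$Cc
  rot[3] = eeeFfCcaeadd$CcC
  rot[4] = eeFfCcaeadd$CcCe
  rot[5] = eFfCcaeadd$CcCee
  rot[6] = FfCcaeadd$CcCeee
  rot[7] = fCcaeadd$CcCeeeF
  rot[8] = Ccaeadd$CcCeeeFf
  rot[9] = caeadd$CcCeeeFfC
  rot[10] = aeadd$CcCeeeFfCc
  rot[11] = eadd$CcCeeeFfCca
  rot[12] = add$CcCeeeFfCcae
  rot[13] = dd$CcCeeeFfCcaea
  rot[14] = d$CcCeeeFfCcaead
  rot[15] = $CcCeeeFfCcaeadd
Sorted (with $ < everything):
  sorted[0] = $CcCeeeFfCcaeadd  (last char: 'd')
  sorted[1] = CcCeeeFfCcaeadd$  (last char: '$')
  sorted[2] = Ccaeadd$CcCeeeFf  (last char: 'f')
  sorted[3] = CeeeFfCcaeadd$Cc  (last char: 'c')
  sorted[4] = FfCcaeadd$CcCeee  (last char: 'e')
  sorted[5] = add$CcCeeeFfCcae  (last char: 'e')
  sorted[6] = aeadd$CcCeeeFfCc  (last char: 'c')
  sorted[7] = cCeeeFfCcaeadd$C  (last char: 'C')
  sorted[8] = caeadd$CcCeeeFfC  (last char: 'C')
  sorted[9] = d$CcCeeeFfCcaead  (last char: 'd')
  sorted[10] = dd$CcCeeeFfCcaea  (last char: 'a')
  sorted[11] = eFfCcaeadd$CcCee  (last char: 'e')
  sorted[12] = eadd$CcCeeeFfCca  (last char: 'a')
  sorted[13] = eeFfCcaeadd$CcCe  (last char: 'e')
  sorted[14] = eeeFfCcaeadd$CcC  (last char: 'C')
  sorted[15] = fCcaeadd$CcCeeeF  (last char: 'F')
Last column: d$fceecCCdaeaeCF
Original string S is at sorted index 1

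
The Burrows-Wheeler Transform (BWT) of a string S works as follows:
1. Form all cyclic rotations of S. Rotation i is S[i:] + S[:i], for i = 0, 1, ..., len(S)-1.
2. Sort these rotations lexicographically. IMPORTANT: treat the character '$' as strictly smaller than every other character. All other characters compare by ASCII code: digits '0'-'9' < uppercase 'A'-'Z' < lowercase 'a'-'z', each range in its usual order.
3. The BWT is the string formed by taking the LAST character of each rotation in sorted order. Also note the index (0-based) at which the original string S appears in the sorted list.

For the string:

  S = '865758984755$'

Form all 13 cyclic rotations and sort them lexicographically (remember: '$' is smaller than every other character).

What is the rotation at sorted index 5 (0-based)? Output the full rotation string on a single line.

All 13 rotations (rotation i = S[i:]+S[:i]):
  rot[0] = 865758984755$
  rot[1] = 65758984755$8
  rot[2] = 5758984755$86
  rot[3] = 758984755$865
  rot[4] = 58984755$8657
  rot[5] = 8984755$86575
  rot[6] = 984755$865758
  rot[7] = 84755$8657589
  rot[8] = 4755$86575898
  rot[9] = 755$865758984
  rot[10] = 55$8657589847
  rot[11] = 5$86575898475
  rot[12] = $865758984755
Sorted (with $ < everything):
  sorted[0] = $865758984755
  sorted[1] = 4755$86575898
  sorted[2] = 5$86575898475
  sorted[3] = 55$8657589847
  sorted[4] = 5758984755$86
  sorted[5] = 58984755$8657
  sorted[6] = 65758984755$8
  sorted[7] = 755$865758984
  sorted[8] = 758984755$865
  sorted[9] = 84755$8657589
  sorted[10] = 865758984755$
  sorted[11] = 8984755$86575
  sorted[12] = 984755$865758
sorted[5] = 58984755$8657

Answer: 58984755$8657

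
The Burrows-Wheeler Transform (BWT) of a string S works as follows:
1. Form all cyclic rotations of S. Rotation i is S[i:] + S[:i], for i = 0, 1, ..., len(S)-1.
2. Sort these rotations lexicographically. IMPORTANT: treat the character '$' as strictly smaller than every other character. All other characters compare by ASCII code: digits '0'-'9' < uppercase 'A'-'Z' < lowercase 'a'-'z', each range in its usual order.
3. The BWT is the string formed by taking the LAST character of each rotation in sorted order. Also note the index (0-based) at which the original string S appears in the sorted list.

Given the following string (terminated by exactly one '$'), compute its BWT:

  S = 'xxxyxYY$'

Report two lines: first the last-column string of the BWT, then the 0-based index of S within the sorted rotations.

Answer: YYxy$xxx
4

Derivation:
All 8 rotations (rotation i = S[i:]+S[:i]):
  rot[0] = xxxyxYY$
  rot[1] = xxyxYY$x
  rot[2] = xyxYY$xx
  rot[3] = yxYY$xxx
  rot[4] = xYY$xxxy
  rot[5] = YY$xxxyx
  rot[6] = Y$xxxyxY
  rot[7] = $xxxyxYY
Sorted (with $ < everything):
  sorted[0] = $xxxyxYY  (last char: 'Y')
  sorted[1] = Y$xxxyxY  (last char: 'Y')
  sorted[2] = YY$xxxyx  (last char: 'x')
  sorted[3] = xYY$xxxy  (last char: 'y')
  sorted[4] = xxxyxYY$  (last char: '$')
  sorted[5] = xxyxYY$x  (last char: 'x')
  sorted[6] = xyxYY$xx  (last char: 'x')
  sorted[7] = yxYY$xxx  (last char: 'x')
Last column: YYxy$xxx
Original string S is at sorted index 4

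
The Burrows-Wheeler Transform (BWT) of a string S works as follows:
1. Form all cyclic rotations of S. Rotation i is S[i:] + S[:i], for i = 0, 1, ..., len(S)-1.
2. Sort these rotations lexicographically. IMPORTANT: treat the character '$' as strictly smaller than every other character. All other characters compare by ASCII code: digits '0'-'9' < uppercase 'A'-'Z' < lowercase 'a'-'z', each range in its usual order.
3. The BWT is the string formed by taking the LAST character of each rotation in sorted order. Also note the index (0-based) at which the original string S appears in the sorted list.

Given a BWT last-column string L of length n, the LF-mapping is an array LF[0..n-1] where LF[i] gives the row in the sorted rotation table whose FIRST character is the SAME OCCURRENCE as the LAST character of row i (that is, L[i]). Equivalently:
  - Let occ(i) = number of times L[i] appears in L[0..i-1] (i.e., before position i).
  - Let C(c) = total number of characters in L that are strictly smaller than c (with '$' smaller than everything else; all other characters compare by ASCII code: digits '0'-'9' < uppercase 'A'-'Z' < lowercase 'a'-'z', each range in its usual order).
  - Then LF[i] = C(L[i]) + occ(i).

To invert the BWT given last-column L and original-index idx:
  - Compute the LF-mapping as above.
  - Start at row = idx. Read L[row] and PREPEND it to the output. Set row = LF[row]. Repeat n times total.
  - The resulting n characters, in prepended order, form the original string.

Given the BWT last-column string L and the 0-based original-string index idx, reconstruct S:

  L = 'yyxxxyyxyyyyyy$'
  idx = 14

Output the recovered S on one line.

Answer: yyyyyyyyxxxxyy$

Derivation:
LF mapping: 5 6 1 2 3 7 8 4 9 10 11 12 13 14 0
Walk LF starting at row 14, prepending L[row]:
  step 1: row=14, L[14]='$', prepend. Next row=LF[14]=0
  step 2: row=0, L[0]='y', prepend. Next row=LF[0]=5
  step 3: row=5, L[5]='y', prepend. Next row=LF[5]=7
  step 4: row=7, L[7]='x', prepend. Next row=LF[7]=4
  step 5: row=4, L[4]='x', prepend. Next row=LF[4]=3
  step 6: row=3, L[3]='x', prepend. Next row=LF[3]=2
  step 7: row=2, L[2]='x', prepend. Next row=LF[2]=1
  step 8: row=1, L[1]='y', prepend. Next row=LF[1]=6
  step 9: row=6, L[6]='y', prepend. Next row=LF[6]=8
  step 10: row=8, L[8]='y', prepend. Next row=LF[8]=9
  step 11: row=9, L[9]='y', prepend. Next row=LF[9]=10
  step 12: row=10, L[10]='y', prepend. Next row=LF[10]=11
  step 13: row=11, L[11]='y', prepend. Next row=LF[11]=12
  step 14: row=12, L[12]='y', prepend. Next row=LF[12]=13
  step 15: row=13, L[13]='y', prepend. Next row=LF[13]=14
Reversed output: yyyyyyyyxxxxyy$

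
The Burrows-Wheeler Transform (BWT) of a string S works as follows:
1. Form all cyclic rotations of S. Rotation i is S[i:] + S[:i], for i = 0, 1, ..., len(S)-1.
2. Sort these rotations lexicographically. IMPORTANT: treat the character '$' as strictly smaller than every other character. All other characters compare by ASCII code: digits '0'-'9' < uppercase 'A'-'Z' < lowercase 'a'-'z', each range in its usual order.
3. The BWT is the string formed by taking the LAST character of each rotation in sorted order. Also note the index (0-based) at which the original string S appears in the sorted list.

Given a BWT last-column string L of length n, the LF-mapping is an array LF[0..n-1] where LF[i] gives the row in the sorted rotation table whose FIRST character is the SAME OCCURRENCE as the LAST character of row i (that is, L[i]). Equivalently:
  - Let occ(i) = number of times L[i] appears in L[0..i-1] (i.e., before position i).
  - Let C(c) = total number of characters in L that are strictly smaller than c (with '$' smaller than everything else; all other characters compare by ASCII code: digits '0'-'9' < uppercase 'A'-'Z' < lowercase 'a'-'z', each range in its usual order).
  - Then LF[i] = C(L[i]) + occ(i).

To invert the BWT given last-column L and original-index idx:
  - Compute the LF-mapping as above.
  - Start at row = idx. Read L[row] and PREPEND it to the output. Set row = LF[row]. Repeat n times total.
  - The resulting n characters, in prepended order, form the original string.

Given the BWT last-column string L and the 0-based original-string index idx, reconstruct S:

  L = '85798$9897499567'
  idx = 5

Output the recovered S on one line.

Answer: 754879978699598$

Derivation:
LF mapping: 8 2 5 11 9 0 12 10 13 6 1 14 15 3 4 7
Walk LF starting at row 5, prepending L[row]:
  step 1: row=5, L[5]='$', prepend. Next row=LF[5]=0
  step 2: row=0, L[0]='8', prepend. Next row=LF[0]=8
  step 3: row=8, L[8]='9', prepend. Next row=LF[8]=13
  step 4: row=13, L[13]='5', prepend. Next row=LF[13]=3
  step 5: row=3, L[3]='9', prepend. Next row=LF[3]=11
  step 6: row=11, L[11]='9', prepend. Next row=LF[11]=14
  step 7: row=14, L[14]='6', prepend. Next row=LF[14]=4
  step 8: row=4, L[4]='8', prepend. Next row=LF[4]=9
  step 9: row=9, L[9]='7', prepend. Next row=LF[9]=6
  step 10: row=6, L[6]='9', prepend. Next row=LF[6]=12
  step 11: row=12, L[12]='9', prepend. Next row=LF[12]=15
  step 12: row=15, L[15]='7', prepend. Next row=LF[15]=7
  step 13: row=7, L[7]='8', prepend. Next row=LF[7]=10
  step 14: row=10, L[10]='4', prepend. Next row=LF[10]=1
  step 15: row=1, L[1]='5', prepend. Next row=LF[1]=2
  step 16: row=2, L[2]='7', prepend. Next row=LF[2]=5
Reversed output: 754879978699598$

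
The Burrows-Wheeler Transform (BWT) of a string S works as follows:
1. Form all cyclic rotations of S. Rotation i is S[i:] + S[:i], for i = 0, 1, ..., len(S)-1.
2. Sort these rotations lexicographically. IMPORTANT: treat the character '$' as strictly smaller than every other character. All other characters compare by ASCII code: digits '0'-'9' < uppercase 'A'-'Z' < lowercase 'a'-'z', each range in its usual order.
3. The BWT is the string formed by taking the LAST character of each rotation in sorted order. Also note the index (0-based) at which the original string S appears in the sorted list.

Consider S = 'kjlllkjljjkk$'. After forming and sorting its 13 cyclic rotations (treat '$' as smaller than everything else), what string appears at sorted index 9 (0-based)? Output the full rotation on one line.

Answer: ljjkk$kjlllkj

Derivation:
All 13 rotations (rotation i = S[i:]+S[:i]):
  rot[0] = kjlllkjljjkk$
  rot[1] = jlllkjljjkk$k
  rot[2] = lllkjljjkk$kj
  rot[3] = llkjljjkk$kjl
  rot[4] = lkjljjkk$kjll
  rot[5] = kjljjkk$kjlll
  rot[6] = jljjkk$kjlllk
  rot[7] = ljjkk$kjlllkj
  rot[8] = jjkk$kjlllkjl
  rot[9] = jkk$kjlllkjlj
  rot[10] = kk$kjlllkjljj
  rot[11] = k$kjlllkjljjk
  rot[12] = $kjlllkjljjkk
Sorted (with $ < everything):
  sorted[0] = $kjlllkjljjkk
  sorted[1] = jjkk$kjlllkjl
  sorted[2] = jkk$kjlllkjlj
  sorted[3] = jljjkk$kjlllk
  sorted[4] = jlllkjljjkk$k
  sorted[5] = k$kjlllkjljjk
  sorted[6] = kjljjkk$kjlll
  sorted[7] = kjlllkjljjkk$
  sorted[8] = kk$kjlllkjljj
  sorted[9] = ljjkk$kjlllkj
  sorted[10] = lkjljjkk$kjll
  sorted[11] = llkjljjkk$kjl
  sorted[12] = lllkjljjkk$kj
sorted[9] = ljjkk$kjlllkj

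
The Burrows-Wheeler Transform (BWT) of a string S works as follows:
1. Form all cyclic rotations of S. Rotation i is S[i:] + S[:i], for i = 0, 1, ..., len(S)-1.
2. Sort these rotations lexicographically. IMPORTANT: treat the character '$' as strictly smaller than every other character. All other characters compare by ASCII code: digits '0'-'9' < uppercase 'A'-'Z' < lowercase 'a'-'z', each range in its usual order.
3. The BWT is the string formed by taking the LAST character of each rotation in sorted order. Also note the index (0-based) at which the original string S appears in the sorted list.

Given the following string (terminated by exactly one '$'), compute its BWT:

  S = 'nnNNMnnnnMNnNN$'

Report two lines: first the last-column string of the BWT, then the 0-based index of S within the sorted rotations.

Answer: NnNNNnnMnNnn$nM
12

Derivation:
All 15 rotations (rotation i = S[i:]+S[:i]):
  rot[0] = nnNNMnnnnMNnNN$
  rot[1] = nNNMnnnnMNnNN$n
  rot[2] = NNMnnnnMNnNN$nn
  rot[3] = NMnnnnMNnNN$nnN
  rot[4] = MnnnnMNnNN$nnNN
  rot[5] = nnnnMNnNN$nnNNM
  rot[6] = nnnMNnNN$nnNNMn
  rot[7] = nnMNnNN$nnNNMnn
  rot[8] = nMNnNN$nnNNMnnn
  rot[9] = MNnNN$nnNNMnnnn
  rot[10] = NnNN$nnNNMnnnnM
  rot[11] = nNN$nnNNMnnnnMN
  rot[12] = NN$nnNNMnnnnMNn
  rot[13] = N$nnNNMnnnnMNnN
  rot[14] = $nnNNMnnnnMNnNN
Sorted (with $ < everything):
  sorted[0] = $nnNNMnnnnMNnNN  (last char: 'N')
  sorted[1] = MNnNN$nnNNMnnnn  (last char: 'n')
  sorted[2] = MnnnnMNnNN$nnNN  (last char: 'N')
  sorted[3] = N$nnNNMnnnnMNnN  (last char: 'N')
  sorted[4] = NMnnnnMNnNN$nnN  (last char: 'N')
  sorted[5] = NN$nnNNMnnnnMNn  (last char: 'n')
  sorted[6] = NNMnnnnMNnNN$nn  (last char: 'n')
  sorted[7] = NnNN$nnNNMnnnnM  (last char: 'M')
  sorted[8] = nMNnNN$nnNNMnnn  (last char: 'n')
  sorted[9] = nNN$nnNNMnnnnMN  (last char: 'N')
  sorted[10] = nNNMnnnnMNnNN$n  (last char: 'n')
  sorted[11] = nnMNnNN$nnNNMnn  (last char: 'n')
  sorted[12] = nnNNMnnnnMNnNN$  (last char: '$')
  sorted[13] = nnnMNnNN$nnNNMn  (last char: 'n')
  sorted[14] = nnnnMNnNN$nnNNM  (last char: 'M')
Last column: NnNNNnnMnNnn$nM
Original string S is at sorted index 12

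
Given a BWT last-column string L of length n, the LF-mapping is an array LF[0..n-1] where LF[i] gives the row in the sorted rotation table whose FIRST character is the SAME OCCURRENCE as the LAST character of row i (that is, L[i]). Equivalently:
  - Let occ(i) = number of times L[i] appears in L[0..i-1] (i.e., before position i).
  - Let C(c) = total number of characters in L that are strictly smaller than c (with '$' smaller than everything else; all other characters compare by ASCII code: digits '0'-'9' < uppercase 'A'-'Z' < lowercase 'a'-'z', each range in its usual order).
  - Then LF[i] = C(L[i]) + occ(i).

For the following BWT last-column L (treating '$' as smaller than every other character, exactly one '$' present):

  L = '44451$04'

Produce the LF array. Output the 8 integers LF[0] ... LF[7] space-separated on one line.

Answer: 3 4 5 7 2 0 1 6

Derivation:
Char counts: '$':1, '0':1, '1':1, '4':4, '5':1
C (first-col start): C('$')=0, C('0')=1, C('1')=2, C('4')=3, C('5')=7
L[0]='4': occ=0, LF[0]=C('4')+0=3+0=3
L[1]='4': occ=1, LF[1]=C('4')+1=3+1=4
L[2]='4': occ=2, LF[2]=C('4')+2=3+2=5
L[3]='5': occ=0, LF[3]=C('5')+0=7+0=7
L[4]='1': occ=0, LF[4]=C('1')+0=2+0=2
L[5]='$': occ=0, LF[5]=C('$')+0=0+0=0
L[6]='0': occ=0, LF[6]=C('0')+0=1+0=1
L[7]='4': occ=3, LF[7]=C('4')+3=3+3=6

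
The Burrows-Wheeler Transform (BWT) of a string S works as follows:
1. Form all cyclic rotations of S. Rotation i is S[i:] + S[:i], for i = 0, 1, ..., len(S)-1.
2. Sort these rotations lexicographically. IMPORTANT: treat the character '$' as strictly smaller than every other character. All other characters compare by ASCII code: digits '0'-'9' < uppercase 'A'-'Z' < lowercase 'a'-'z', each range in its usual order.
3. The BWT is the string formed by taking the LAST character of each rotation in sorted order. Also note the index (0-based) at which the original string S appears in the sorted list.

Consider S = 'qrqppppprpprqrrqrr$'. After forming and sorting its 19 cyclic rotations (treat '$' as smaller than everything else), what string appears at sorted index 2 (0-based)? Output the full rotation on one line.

All 19 rotations (rotation i = S[i:]+S[:i]):
  rot[0] = qrqppppprpprqrrqrr$
  rot[1] = rqppppprpprqrrqrr$q
  rot[2] = qppppprpprqrrqrr$qr
  rot[3] = ppppprpprqrrqrr$qrq
  rot[4] = pppprpprqrrqrr$qrqp
  rot[5] = ppprpprqrrqrr$qrqpp
  rot[6] = pprpprqrrqrr$qrqppp
  rot[7] = prpprqrrqrr$qrqpppp
  rot[8] = rpprqrrqrr$qrqppppp
  rot[9] = pprqrrqrr$qrqpppppr
  rot[10] = prqrrqrr$qrqppppprp
  rot[11] = rqrrqrr$qrqppppprpp
  rot[12] = qrrqrr$qrqppppprppr
  rot[13] = rrqrr$qrqppppprpprq
  rot[14] = rqrr$qrqppppprpprqr
  rot[15] = qrr$qrqppppprpprqrr
  rot[16] = rr$qrqppppprpprqrrq
  rot[17] = r$qrqppppprpprqrrqr
  rot[18] = $qrqppppprpprqrrqrr
Sorted (with $ < everything):
  sorted[0] = $qrqppppprpprqrrqrr
  sorted[1] = ppppprpprqrrqrr$qrq
  sorted[2] = pppprpprqrrqrr$qrqp
  sorted[3] = ppprpprqrrqrr$qrqpp
  sorted[4] = pprpprqrrqrr$qrqppp
  sorted[5] = pprqrrqrr$qrqpppppr
  sorted[6] = prpprqrrqrr$qrqpppp
  sorted[7] = prqrrqrr$qrqppppprp
  sorted[8] = qppppprpprqrrqrr$qr
  sorted[9] = qrqppppprpprqrrqrr$
  sorted[10] = qrr$qrqppppprpprqrr
  sorted[11] = qrrqrr$qrqppppprppr
  sorted[12] = r$qrqppppprpprqrrqr
  sorted[13] = rpprqrrqrr$qrqppppp
  sorted[14] = rqppppprpprqrrqrr$q
  sorted[15] = rqrr$qrqppppprpprqr
  sorted[16] = rqrrqrr$qrqppppprpp
  sorted[17] = rr$qrqppppprpprqrrq
  sorted[18] = rrqrr$qrqppppprpprq
sorted[2] = pppprpprqrrqrr$qrqp

Answer: pppprpprqrrqrr$qrqp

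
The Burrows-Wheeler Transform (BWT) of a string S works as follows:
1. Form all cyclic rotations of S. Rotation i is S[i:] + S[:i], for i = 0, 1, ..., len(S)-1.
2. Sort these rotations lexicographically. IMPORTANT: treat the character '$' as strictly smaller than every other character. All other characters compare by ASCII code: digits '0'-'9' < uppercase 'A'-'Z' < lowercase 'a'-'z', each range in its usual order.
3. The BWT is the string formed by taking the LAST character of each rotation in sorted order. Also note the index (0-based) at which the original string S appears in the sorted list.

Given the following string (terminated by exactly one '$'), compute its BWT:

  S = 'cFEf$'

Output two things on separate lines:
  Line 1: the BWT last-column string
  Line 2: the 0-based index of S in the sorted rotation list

Answer: fFc$E
3

Derivation:
All 5 rotations (rotation i = S[i:]+S[:i]):
  rot[0] = cFEf$
  rot[1] = FEf$c
  rot[2] = Ef$cF
  rot[3] = f$cFE
  rot[4] = $cFEf
Sorted (with $ < everything):
  sorted[0] = $cFEf  (last char: 'f')
  sorted[1] = Ef$cF  (last char: 'F')
  sorted[2] = FEf$c  (last char: 'c')
  sorted[3] = cFEf$  (last char: '$')
  sorted[4] = f$cFE  (last char: 'E')
Last column: fFc$E
Original string S is at sorted index 3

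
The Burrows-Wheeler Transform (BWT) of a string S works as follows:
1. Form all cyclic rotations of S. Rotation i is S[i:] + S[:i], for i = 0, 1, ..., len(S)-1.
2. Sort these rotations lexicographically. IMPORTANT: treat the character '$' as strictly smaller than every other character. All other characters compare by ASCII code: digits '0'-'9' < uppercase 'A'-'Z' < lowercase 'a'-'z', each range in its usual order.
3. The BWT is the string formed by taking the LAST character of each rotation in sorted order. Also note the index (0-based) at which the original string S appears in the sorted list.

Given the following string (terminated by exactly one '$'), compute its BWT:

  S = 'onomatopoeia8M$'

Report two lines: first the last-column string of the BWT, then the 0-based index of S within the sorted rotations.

All 15 rotations (rotation i = S[i:]+S[:i]):
  rot[0] = onomatopoeia8M$
  rot[1] = nomatopoeia8M$o
  rot[2] = omatopoeia8M$on
  rot[3] = matopoeia8M$ono
  rot[4] = atopoeia8M$onom
  rot[5] = topoeia8M$onoma
  rot[6] = opoeia8M$onomat
  rot[7] = poeia8M$onomato
  rot[8] = oeia8M$onomatop
  rot[9] = eia8M$onomatopo
  rot[10] = ia8M$onomatopoe
  rot[11] = a8M$onomatopoei
  rot[12] = 8M$onomatopoeia
  rot[13] = M$onomatopoeia8
  rot[14] = $onomatopoeia8M
Sorted (with $ < everything):
  sorted[0] = $onomatopoeia8M  (last char: 'M')
  sorted[1] = 8M$onomatopoeia  (last char: 'a')
  sorted[2] = M$onomatopoeia8  (last char: '8')
  sorted[3] = a8M$onomatopoei  (last char: 'i')
  sorted[4] = atopoeia8M$onom  (last char: 'm')
  sorted[5] = eia8M$onomatopo  (last char: 'o')
  sorted[6] = ia8M$onomatopoe  (last char: 'e')
  sorted[7] = matopoeia8M$ono  (last char: 'o')
  sorted[8] = nomatopoeia8M$o  (last char: 'o')
  sorted[9] = oeia8M$onomatop  (last char: 'p')
  sorted[10] = omatopoeia8M$on  (last char: 'n')
  sorted[11] = onomatopoeia8M$  (last char: '$')
  sorted[12] = opoeia8M$onomat  (last char: 't')
  sorted[13] = poeia8M$onomato  (last char: 'o')
  sorted[14] = topoeia8M$onoma  (last char: 'a')
Last column: Ma8imoeoopn$toa
Original string S is at sorted index 11

Answer: Ma8imoeoopn$toa
11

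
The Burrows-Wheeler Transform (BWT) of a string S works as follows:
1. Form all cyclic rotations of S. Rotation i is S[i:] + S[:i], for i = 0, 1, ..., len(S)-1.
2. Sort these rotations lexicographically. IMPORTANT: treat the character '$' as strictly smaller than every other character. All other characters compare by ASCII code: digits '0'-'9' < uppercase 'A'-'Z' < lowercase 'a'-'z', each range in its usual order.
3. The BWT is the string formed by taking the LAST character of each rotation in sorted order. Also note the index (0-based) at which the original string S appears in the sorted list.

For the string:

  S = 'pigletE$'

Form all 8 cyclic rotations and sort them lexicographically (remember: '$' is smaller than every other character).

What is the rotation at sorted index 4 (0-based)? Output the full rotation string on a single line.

Answer: igletE$p

Derivation:
All 8 rotations (rotation i = S[i:]+S[:i]):
  rot[0] = pigletE$
  rot[1] = igletE$p
  rot[2] = gletE$pi
  rot[3] = letE$pig
  rot[4] = etE$pigl
  rot[5] = tE$pigle
  rot[6] = E$piglet
  rot[7] = $pigletE
Sorted (with $ < everything):
  sorted[0] = $pigletE
  sorted[1] = E$piglet
  sorted[2] = etE$pigl
  sorted[3] = gletE$pi
  sorted[4] = igletE$p
  sorted[5] = letE$pig
  sorted[6] = pigletE$
  sorted[7] = tE$pigle
sorted[4] = igletE$p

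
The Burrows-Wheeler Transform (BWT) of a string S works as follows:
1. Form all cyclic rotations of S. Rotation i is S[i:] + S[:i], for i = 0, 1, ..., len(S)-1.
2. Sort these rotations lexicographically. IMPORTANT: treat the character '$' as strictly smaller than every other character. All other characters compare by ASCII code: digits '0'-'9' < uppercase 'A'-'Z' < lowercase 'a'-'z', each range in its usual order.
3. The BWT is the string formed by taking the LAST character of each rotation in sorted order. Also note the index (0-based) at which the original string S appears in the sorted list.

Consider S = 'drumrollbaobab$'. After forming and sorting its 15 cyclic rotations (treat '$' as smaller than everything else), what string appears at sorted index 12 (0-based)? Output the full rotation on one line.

All 15 rotations (rotation i = S[i:]+S[:i]):
  rot[0] = drumrollbaobab$
  rot[1] = rumrollbaobab$d
  rot[2] = umrollbaobab$dr
  rot[3] = mrollbaobab$dru
  rot[4] = rollbaobab$drum
  rot[5] = ollbaobab$drumr
  rot[6] = llbaobab$drumro
  rot[7] = lbaobab$drumrol
  rot[8] = baobab$drumroll
  rot[9] = aobab$drumrollb
  rot[10] = obab$drumrollba
  rot[11] = bab$drumrollbao
  rot[12] = ab$drumrollbaob
  rot[13] = b$drumrollbaoba
  rot[14] = $drumrollbaobab
Sorted (with $ < everything):
  sorted[0] = $drumrollbaobab
  sorted[1] = ab$drumrollbaob
  sorted[2] = aobab$drumrollb
  sorted[3] = b$drumrollbaoba
  sorted[4] = bab$drumrollbao
  sorted[5] = baobab$drumroll
  sorted[6] = drumrollbaobab$
  sorted[7] = lbaobab$drumrol
  sorted[8] = llbaobab$drumro
  sorted[9] = mrollbaobab$dru
  sorted[10] = obab$drumrollba
  sorted[11] = ollbaobab$drumr
  sorted[12] = rollbaobab$drum
  sorted[13] = rumrollbaobab$d
  sorted[14] = umrollbaobab$dr
sorted[12] = rollbaobab$drum

Answer: rollbaobab$drum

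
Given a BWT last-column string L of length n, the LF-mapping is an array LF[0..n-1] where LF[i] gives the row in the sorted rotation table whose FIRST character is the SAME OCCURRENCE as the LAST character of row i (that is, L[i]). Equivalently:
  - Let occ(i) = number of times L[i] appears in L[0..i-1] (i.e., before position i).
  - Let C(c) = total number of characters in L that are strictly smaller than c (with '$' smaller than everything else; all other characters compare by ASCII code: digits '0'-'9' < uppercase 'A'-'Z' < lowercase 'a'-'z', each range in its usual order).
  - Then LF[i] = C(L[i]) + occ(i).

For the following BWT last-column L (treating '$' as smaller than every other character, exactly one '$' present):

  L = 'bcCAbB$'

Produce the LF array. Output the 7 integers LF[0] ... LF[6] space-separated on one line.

Answer: 4 6 3 1 5 2 0

Derivation:
Char counts: '$':1, 'A':1, 'B':1, 'C':1, 'b':2, 'c':1
C (first-col start): C('$')=0, C('A')=1, C('B')=2, C('C')=3, C('b')=4, C('c')=6
L[0]='b': occ=0, LF[0]=C('b')+0=4+0=4
L[1]='c': occ=0, LF[1]=C('c')+0=6+0=6
L[2]='C': occ=0, LF[2]=C('C')+0=3+0=3
L[3]='A': occ=0, LF[3]=C('A')+0=1+0=1
L[4]='b': occ=1, LF[4]=C('b')+1=4+1=5
L[5]='B': occ=0, LF[5]=C('B')+0=2+0=2
L[6]='$': occ=0, LF[6]=C('$')+0=0+0=0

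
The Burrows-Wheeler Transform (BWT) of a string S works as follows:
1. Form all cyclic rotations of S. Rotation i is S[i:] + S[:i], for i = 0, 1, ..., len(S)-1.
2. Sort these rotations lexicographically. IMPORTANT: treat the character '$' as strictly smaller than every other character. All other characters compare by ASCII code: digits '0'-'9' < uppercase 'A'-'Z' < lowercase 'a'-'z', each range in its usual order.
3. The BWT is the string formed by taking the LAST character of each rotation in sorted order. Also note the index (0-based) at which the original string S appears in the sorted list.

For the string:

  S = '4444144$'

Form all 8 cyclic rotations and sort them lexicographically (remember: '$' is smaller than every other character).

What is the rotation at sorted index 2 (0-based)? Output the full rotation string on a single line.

All 8 rotations (rotation i = S[i:]+S[:i]):
  rot[0] = 4444144$
  rot[1] = 444144$4
  rot[2] = 44144$44
  rot[3] = 4144$444
  rot[4] = 144$4444
  rot[5] = 44$44441
  rot[6] = 4$444414
  rot[7] = $4444144
Sorted (with $ < everything):
  sorted[0] = $4444144
  sorted[1] = 144$4444
  sorted[2] = 4$444414
  sorted[3] = 4144$444
  sorted[4] = 44$44441
  sorted[5] = 44144$44
  sorted[6] = 444144$4
  sorted[7] = 4444144$
sorted[2] = 4$444414

Answer: 4$444414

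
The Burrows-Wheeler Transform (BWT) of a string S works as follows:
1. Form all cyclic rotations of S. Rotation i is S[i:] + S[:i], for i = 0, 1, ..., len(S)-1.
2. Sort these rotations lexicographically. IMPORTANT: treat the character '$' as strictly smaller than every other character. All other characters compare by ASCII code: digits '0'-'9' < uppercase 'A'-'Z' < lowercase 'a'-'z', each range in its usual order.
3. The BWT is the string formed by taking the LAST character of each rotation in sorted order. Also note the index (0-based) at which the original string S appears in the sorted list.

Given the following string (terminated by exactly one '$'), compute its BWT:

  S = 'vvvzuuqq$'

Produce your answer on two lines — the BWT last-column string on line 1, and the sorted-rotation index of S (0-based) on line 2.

Answer: qquuz$vvv
5

Derivation:
All 9 rotations (rotation i = S[i:]+S[:i]):
  rot[0] = vvvzuuqq$
  rot[1] = vvzuuqq$v
  rot[2] = vzuuqq$vv
  rot[3] = zuuqq$vvv
  rot[4] = uuqq$vvvz
  rot[5] = uqq$vvvzu
  rot[6] = qq$vvvzuu
  rot[7] = q$vvvzuuq
  rot[8] = $vvvzuuqq
Sorted (with $ < everything):
  sorted[0] = $vvvzuuqq  (last char: 'q')
  sorted[1] = q$vvvzuuq  (last char: 'q')
  sorted[2] = qq$vvvzuu  (last char: 'u')
  sorted[3] = uqq$vvvzu  (last char: 'u')
  sorted[4] = uuqq$vvvz  (last char: 'z')
  sorted[5] = vvvzuuqq$  (last char: '$')
  sorted[6] = vvzuuqq$v  (last char: 'v')
  sorted[7] = vzuuqq$vv  (last char: 'v')
  sorted[8] = zuuqq$vvv  (last char: 'v')
Last column: qquuz$vvv
Original string S is at sorted index 5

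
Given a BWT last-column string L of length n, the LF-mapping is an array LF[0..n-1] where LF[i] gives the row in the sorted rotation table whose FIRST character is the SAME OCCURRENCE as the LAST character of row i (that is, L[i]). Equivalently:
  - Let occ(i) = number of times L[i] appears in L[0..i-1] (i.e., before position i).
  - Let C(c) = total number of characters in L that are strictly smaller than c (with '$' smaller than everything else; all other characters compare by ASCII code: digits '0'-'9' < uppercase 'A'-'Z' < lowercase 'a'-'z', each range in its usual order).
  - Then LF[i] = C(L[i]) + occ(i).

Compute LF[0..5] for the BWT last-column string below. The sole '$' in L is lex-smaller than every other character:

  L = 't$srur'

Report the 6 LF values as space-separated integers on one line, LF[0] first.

Answer: 4 0 3 1 5 2

Derivation:
Char counts: '$':1, 'r':2, 's':1, 't':1, 'u':1
C (first-col start): C('$')=0, C('r')=1, C('s')=3, C('t')=4, C('u')=5
L[0]='t': occ=0, LF[0]=C('t')+0=4+0=4
L[1]='$': occ=0, LF[1]=C('$')+0=0+0=0
L[2]='s': occ=0, LF[2]=C('s')+0=3+0=3
L[3]='r': occ=0, LF[3]=C('r')+0=1+0=1
L[4]='u': occ=0, LF[4]=C('u')+0=5+0=5
L[5]='r': occ=1, LF[5]=C('r')+1=1+1=2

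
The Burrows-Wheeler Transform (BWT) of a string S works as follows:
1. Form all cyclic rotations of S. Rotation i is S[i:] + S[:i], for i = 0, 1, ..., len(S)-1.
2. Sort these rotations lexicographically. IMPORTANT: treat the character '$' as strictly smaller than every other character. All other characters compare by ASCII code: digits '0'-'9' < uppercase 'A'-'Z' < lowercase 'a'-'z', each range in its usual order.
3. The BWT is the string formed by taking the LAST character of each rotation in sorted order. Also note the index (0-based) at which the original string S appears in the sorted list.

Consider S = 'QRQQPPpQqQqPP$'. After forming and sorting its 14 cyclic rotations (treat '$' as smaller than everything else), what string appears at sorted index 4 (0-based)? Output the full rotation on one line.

Answer: PpQqQqPP$QRQQP

Derivation:
All 14 rotations (rotation i = S[i:]+S[:i]):
  rot[0] = QRQQPPpQqQqPP$
  rot[1] = RQQPPpQqQqPP$Q
  rot[2] = QQPPpQqQqPP$QR
  rot[3] = QPPpQqQqPP$QRQ
  rot[4] = PPpQqQqPP$QRQQ
  rot[5] = PpQqQqPP$QRQQP
  rot[6] = pQqQqPP$QRQQPP
  rot[7] = QqQqPP$QRQQPPp
  rot[8] = qQqPP$QRQQPPpQ
  rot[9] = QqPP$QRQQPPpQq
  rot[10] = qPP$QRQQPPpQqQ
  rot[11] = PP$QRQQPPpQqQq
  rot[12] = P$QRQQPPpQqQqP
  rot[13] = $QRQQPPpQqQqPP
Sorted (with $ < everything):
  sorted[0] = $QRQQPPpQqQqPP
  sorted[1] = P$QRQQPPpQqQqP
  sorted[2] = PP$QRQQPPpQqQq
  sorted[3] = PPpQqQqPP$QRQQ
  sorted[4] = PpQqQqPP$QRQQP
  sorted[5] = QPPpQqQqPP$QRQ
  sorted[6] = QQPPpQqQqPP$QR
  sorted[7] = QRQQPPpQqQqPP$
  sorted[8] = QqPP$QRQQPPpQq
  sorted[9] = QqQqPP$QRQQPPp
  sorted[10] = RQQPPpQqQqPP$Q
  sorted[11] = pQqQqPP$QRQQPP
  sorted[12] = qPP$QRQQPPpQqQ
  sorted[13] = qQqPP$QRQQPPpQ
sorted[4] = PpQqQqPP$QRQQP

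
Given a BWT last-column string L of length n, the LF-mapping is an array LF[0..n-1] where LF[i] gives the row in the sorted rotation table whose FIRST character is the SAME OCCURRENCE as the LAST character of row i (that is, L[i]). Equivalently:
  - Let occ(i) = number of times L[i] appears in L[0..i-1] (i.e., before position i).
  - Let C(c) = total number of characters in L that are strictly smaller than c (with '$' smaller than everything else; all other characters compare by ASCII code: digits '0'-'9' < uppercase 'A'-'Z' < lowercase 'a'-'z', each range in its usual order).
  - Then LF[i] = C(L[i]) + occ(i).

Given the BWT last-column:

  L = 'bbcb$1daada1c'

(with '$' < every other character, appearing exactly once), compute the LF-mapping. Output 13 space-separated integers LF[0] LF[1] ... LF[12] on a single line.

Char counts: '$':1, '1':2, 'a':3, 'b':3, 'c':2, 'd':2
C (first-col start): C('$')=0, C('1')=1, C('a')=3, C('b')=6, C('c')=9, C('d')=11
L[0]='b': occ=0, LF[0]=C('b')+0=6+0=6
L[1]='b': occ=1, LF[1]=C('b')+1=6+1=7
L[2]='c': occ=0, LF[2]=C('c')+0=9+0=9
L[3]='b': occ=2, LF[3]=C('b')+2=6+2=8
L[4]='$': occ=0, LF[4]=C('$')+0=0+0=0
L[5]='1': occ=0, LF[5]=C('1')+0=1+0=1
L[6]='d': occ=0, LF[6]=C('d')+0=11+0=11
L[7]='a': occ=0, LF[7]=C('a')+0=3+0=3
L[8]='a': occ=1, LF[8]=C('a')+1=3+1=4
L[9]='d': occ=1, LF[9]=C('d')+1=11+1=12
L[10]='a': occ=2, LF[10]=C('a')+2=3+2=5
L[11]='1': occ=1, LF[11]=C('1')+1=1+1=2
L[12]='c': occ=1, LF[12]=C('c')+1=9+1=10

Answer: 6 7 9 8 0 1 11 3 4 12 5 2 10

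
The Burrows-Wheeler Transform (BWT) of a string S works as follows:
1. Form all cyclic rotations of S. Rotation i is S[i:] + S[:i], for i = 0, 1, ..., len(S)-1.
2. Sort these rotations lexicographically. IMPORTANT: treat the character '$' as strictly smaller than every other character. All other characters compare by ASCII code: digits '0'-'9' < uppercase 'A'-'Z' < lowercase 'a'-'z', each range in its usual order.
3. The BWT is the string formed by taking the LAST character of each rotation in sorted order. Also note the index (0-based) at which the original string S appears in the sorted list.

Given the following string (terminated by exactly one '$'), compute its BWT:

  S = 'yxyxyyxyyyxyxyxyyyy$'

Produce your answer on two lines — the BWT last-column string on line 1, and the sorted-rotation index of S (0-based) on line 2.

All 20 rotations (rotation i = S[i:]+S[:i]):
  rot[0] = yxyxyyxyyyxyxyxyyyy$
  rot[1] = xyxyyxyyyxyxyxyyyy$y
  rot[2] = yxyyxyyyxyxyxyyyy$yx
  rot[3] = xyyxyyyxyxyxyyyy$yxy
  rot[4] = yyxyyyxyxyxyyyy$yxyx
  rot[5] = yxyyyxyxyxyyyy$yxyxy
  rot[6] = xyyyxyxyxyyyy$yxyxyy
  rot[7] = yyyxyxyxyyyy$yxyxyyx
  rot[8] = yyxyxyxyyyy$yxyxyyxy
  rot[9] = yxyxyxyyyy$yxyxyyxyy
  rot[10] = xyxyxyyyy$yxyxyyxyyy
  rot[11] = yxyxyyyy$yxyxyyxyyyx
  rot[12] = xyxyyyy$yxyxyyxyyyxy
  rot[13] = yxyyyy$yxyxyyxyyyxyx
  rot[14] = xyyyy$yxyxyyxyyyxyxy
  rot[15] = yyyy$yxyxyyxyyyxyxyx
  rot[16] = yyy$yxyxyyxyyyxyxyxy
  rot[17] = yy$yxyxyyxyyyxyxyxyy
  rot[18] = y$yxyxyyxyyyxyxyxyyy
  rot[19] = $yxyxyyxyyyxyxyxyyyy
Sorted (with $ < everything):
  sorted[0] = $yxyxyyxyyyxyxyxyyyy  (last char: 'y')
  sorted[1] = xyxyxyyyy$yxyxyyxyyy  (last char: 'y')
  sorted[2] = xyxyyxyyyxyxyxyyyy$y  (last char: 'y')
  sorted[3] = xyxyyyy$yxyxyyxyyyxy  (last char: 'y')
  sorted[4] = xyyxyyyxyxyxyyyy$yxy  (last char: 'y')
  sorted[5] = xyyyxyxyxyyyy$yxyxyy  (last char: 'y')
  sorted[6] = xyyyy$yxyxyyxyyyxyxy  (last char: 'y')
  sorted[7] = y$yxyxyyxyyyxyxyxyyy  (last char: 'y')
  sorted[8] = yxyxyxyyyy$yxyxyyxyy  (last char: 'y')
  sorted[9] = yxyxyyxyyyxyxyxyyyy$  (last char: '$')
  sorted[10] = yxyxyyyy$yxyxyyxyyyx  (last char: 'x')
  sorted[11] = yxyyxyyyxyxyxyyyy$yx  (last char: 'x')
  sorted[12] = yxyyyxyxyxyyyy$yxyxy  (last char: 'y')
  sorted[13] = yxyyyy$yxyxyyxyyyxyx  (last char: 'x')
  sorted[14] = yy$yxyxyyxyyyxyxyxyy  (last char: 'y')
  sorted[15] = yyxyxyxyyyy$yxyxyyxy  (last char: 'y')
  sorted[16] = yyxyyyxyxyxyyyy$yxyx  (last char: 'x')
  sorted[17] = yyy$yxyxyyxyyyxyxyxy  (last char: 'y')
  sorted[18] = yyyxyxyxyyyy$yxyxyyx  (last char: 'x')
  sorted[19] = yyyy$yxyxyyxyyyxyxyx  (last char: 'x')
Last column: yyyyyyyyy$xxyxyyxyxx
Original string S is at sorted index 9

Answer: yyyyyyyyy$xxyxyyxyxx
9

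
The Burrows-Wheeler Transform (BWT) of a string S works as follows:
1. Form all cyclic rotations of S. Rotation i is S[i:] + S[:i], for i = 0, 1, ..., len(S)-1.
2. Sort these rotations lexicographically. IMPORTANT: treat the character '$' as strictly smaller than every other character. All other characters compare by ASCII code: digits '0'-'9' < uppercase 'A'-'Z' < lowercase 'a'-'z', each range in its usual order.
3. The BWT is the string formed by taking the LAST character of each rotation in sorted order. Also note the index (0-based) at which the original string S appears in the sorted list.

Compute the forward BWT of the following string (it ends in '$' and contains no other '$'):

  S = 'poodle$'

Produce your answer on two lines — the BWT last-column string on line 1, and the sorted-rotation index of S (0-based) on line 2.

Answer: eoldop$
6

Derivation:
All 7 rotations (rotation i = S[i:]+S[:i]):
  rot[0] = poodle$
  rot[1] = oodle$p
  rot[2] = odle$po
  rot[3] = dle$poo
  rot[4] = le$pood
  rot[5] = e$poodl
  rot[6] = $poodle
Sorted (with $ < everything):
  sorted[0] = $poodle  (last char: 'e')
  sorted[1] = dle$poo  (last char: 'o')
  sorted[2] = e$poodl  (last char: 'l')
  sorted[3] = le$pood  (last char: 'd')
  sorted[4] = odle$po  (last char: 'o')
  sorted[5] = oodle$p  (last char: 'p')
  sorted[6] = poodle$  (last char: '$')
Last column: eoldop$
Original string S is at sorted index 6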